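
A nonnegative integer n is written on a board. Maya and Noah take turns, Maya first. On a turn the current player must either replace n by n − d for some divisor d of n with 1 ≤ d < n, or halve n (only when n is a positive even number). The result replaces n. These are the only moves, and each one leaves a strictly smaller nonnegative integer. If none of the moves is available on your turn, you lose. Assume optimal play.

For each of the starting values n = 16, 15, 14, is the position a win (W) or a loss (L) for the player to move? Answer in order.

Use the standard recursion: the mover loses at a terminal position; elsewhere, the mover wins exactly when some move hands the opponent an L position.
n=0: no move → L
n=1: no move → L
n=2: W (go to 1, an L position)
n=3: L (sole option 2(W) is W)
n=4: W (go to 3, an L position)
n=5: L (sole option 4(W) is W)
n=6: W (go to 3, an L position)
n=7: L (sole option 6(W) is W)
n=8: W (go to 7, an L position)
n=9: L (options 6(W), 8(W) are all W)
n=10: W (go to 5, an L position)
n=11: L (sole option 10(W) is W)
n=12: W (go to 9, an L position)
n=13: L (sole option 12(W) is W)
n=14: W (go to 7, an L position)
n=15: L (options 10(W), 12(W), 14(W) are all W)
n=16: W (go to 15, an L position)

16: W, 15: L, 14: W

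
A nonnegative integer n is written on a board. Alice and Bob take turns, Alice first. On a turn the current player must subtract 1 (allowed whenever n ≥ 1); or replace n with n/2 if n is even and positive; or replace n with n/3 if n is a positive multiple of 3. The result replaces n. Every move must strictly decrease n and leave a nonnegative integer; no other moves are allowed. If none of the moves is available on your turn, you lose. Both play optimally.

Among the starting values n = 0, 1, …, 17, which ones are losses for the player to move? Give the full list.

0, 2, 5, 7, 9, 11, 13, 16

Classify positions by backward induction: terminal positions (no move available) are L. From any other position, the mover wins iff some move reaches an L.
n=0: no move → L
n=1: →0(L), so W
n=2: →1(W) only, which is W, so L
n=3: →2(L), so W
n=4: →2(L), so W
n=5: →4(W) only, which is W, so L
n=6: →2(L), so W
n=7: →6(W) only, which is W, so L
n=8: →7(L), so W
n=9: →3(W), 8(W) — all W, so L
n=10: →5(L), so W
n=11: →10(W) only, which is W, so L
n=12: →11(L), so W
n=13: →12(W) only, which is W, so L
n=14: →7(L), so W
n=15: →5(L), so W
n=16: →8(W), 15(W) — all W, so L
n=17: →16(L), so W
Reading off the rows marked L gives the requested list; there are 8 such values of n.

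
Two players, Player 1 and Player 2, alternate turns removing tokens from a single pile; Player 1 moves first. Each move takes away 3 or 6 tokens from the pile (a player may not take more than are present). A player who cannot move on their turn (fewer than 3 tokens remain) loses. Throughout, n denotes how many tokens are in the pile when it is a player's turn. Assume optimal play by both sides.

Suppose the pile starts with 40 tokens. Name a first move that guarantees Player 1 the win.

Remove 3, leaving 37.

Compute win/loss labels from the base case upward. A position with no move is L. Any other position is W if it can reach an L in one move, else L.
n=0: no move → L
n=1: no move → L
n=2: no move → L
n=3: →0(L), so W
n=4: →1(L), so W
n=5: →2(L), so W
n=6: →0(L), so W
n=7: →1(L), so W
n=8: →2(L), so W
n=9: →6(W), 3(W) — all W, so L
n=10: →7(W), 4(W) — all W, so L
n=11: →8(W), 5(W) — all W, so L
n=12: →9(L), so W
n=13: →10(L), so W
n=14: →11(L), so W
n=15: →9(L), so W
n=16: →10(L), so W
n=17: →11(L), so W
n=18: →15(W), 12(W) — all W, so L
n=19: →16(W), 13(W) — all W, so L
n=20: →17(W), 14(W) — all W, so L
n=21: →18(L), so W
n=22: →19(L), so W
n=23: →20(L), so W
n=24: →18(L), so W
n=25: →19(L), so W
n=26: →20(L), so W
n=27: →24(W), 21(W) — all W, so L
n=28: →25(W), 22(W) — all W, so L
n=29: →26(W), 23(W) — all W, so L
n=30: →27(L), so W
n=31: →28(L), so W
n=32: →29(L), so W
n=33: →27(L), so W
n=34: →28(L), so W
n=35: →29(L), so W
n=36: →33(W), 30(W) — all W, so L
n=37: →34(W), 31(W) — all W, so L
n=38: →35(W), 32(W) — all W, so L
n=39: →36(L), so W
n=40: →37(L), so W
From 40, the L positions reachable in one move are: 37.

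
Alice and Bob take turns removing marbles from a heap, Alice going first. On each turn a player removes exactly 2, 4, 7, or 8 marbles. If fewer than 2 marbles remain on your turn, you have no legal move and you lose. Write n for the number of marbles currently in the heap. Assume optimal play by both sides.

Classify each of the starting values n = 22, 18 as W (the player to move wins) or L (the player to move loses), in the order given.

22: L, 18: W

Classify positions by backward induction: terminal positions (no move available) are L. From any other position, the mover wins iff some move reaches an L.
n=0: no move → L
n=1: no move → L
n=2: can move to 0, which is L ⇒ W
n=3: can move to 1, which is L ⇒ W
n=4: can move to 0, which is L ⇒ W
n=5: can move to 1, which is L ⇒ W
n=6: moves to 4(W), 2(W); every one is W ⇒ L
n=7: can move to 0, which is L ⇒ W
n=8: can move to 6, which is L ⇒ W
n=9: can move to 1, which is L ⇒ W
n=10: can move to 6, which is L ⇒ W
n=11: moves to 9(W), 7(W), 4(W), 3(W); every one is W ⇒ L
n=12: moves to 10(W), 8(W), 5(W), 4(W); every one is W ⇒ L
n=13: can move to 11, which is L ⇒ W
n=14: can move to 12, which is L ⇒ W
n=15: can move to 11, which is L ⇒ W
n=16: can move to 12, which is L ⇒ W
n=17: moves to 15(W), 13(W), 10(W), 9(W); every one is W ⇒ L
n=18: can move to 11, which is L ⇒ W
n=19: can move to 17, which is L ⇒ W
n=20: can move to 12, which is L ⇒ W
n=21: can move to 17, which is L ⇒ W
n=22: moves to 20(W), 18(W), 15(W), 14(W); every one is W ⇒ L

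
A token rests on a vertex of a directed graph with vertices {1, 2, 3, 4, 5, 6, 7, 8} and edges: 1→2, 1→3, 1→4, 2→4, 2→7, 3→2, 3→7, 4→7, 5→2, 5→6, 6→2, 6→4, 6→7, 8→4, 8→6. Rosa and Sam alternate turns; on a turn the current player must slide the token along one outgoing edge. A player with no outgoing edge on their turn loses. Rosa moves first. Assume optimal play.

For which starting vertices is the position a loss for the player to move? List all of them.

Build the W/L table. Terminal = L. A non-terminal position is W if it has a move to some L; otherwise it is L.
Every edge goes from a vertex to one that appears earlier in the order 7, 4, 2, 6, 8, 3, 5, 1, so processing vertices in that order labels each vertex after all of its successors.
7: no outgoing edge → L
4: reaches L-position 7 → W
2: reaches L-position 7 → W
6: reaches L-position 7 → W
8: only reaches 6(W), 4(W), all W → L
3: reaches L-position 7 → W
5: only reaches 6(W), 2(W), all W → L
1: only reaches 3(W), 2(W), 4(W), all W → L
Reading off the rows marked L gives the requested list; there are 4 such vertices.

1, 5, 7, 8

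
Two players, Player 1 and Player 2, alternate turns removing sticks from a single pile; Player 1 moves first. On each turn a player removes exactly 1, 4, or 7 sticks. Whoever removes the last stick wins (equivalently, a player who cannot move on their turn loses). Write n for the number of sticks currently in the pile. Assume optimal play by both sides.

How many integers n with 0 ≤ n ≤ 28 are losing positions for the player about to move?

11

Label each position W (a win for the player to move) or L (a loss). A position with no legal move is L; any other position is W exactly when some move reaches an L, and L when every move reaches a W.
n=0: no move → L
n=1: reaches L-position 0 → W
n=2: only reaches 1(W), which is W → L
n=3: reaches L-position 2 → W
n=4: reaches L-position 0 → W
n=5: only reaches 4(W), 1(W), all W → L
n=6: reaches L-position 5 → W
n=7: reaches L-position 0 → W
n=8: only reaches 7(W), 4(W), 1(W), all W → L
n=9: reaches L-position 8 → W
n=10: only reaches 9(W), 6(W), 3(W), all W → L
n=11: reaches L-position 10 → W
n=12: reaches L-position 8 → W
n=13: only reaches 12(W), 9(W), 6(W), all W → L
n=14: reaches L-position 13 → W
n=15: reaches L-position 8 → W
n=16: only reaches 15(W), 12(W), 9(W), all W → L
n=17: reaches L-position 16 → W
n=18: only reaches 17(W), 14(W), 11(W), all W → L
n=19: reaches L-position 18 → W
n=20: reaches L-position 16 → W
n=21: only reaches 20(W), 17(W), 14(W), all W → L
n=22: reaches L-position 21 → W
n=23: reaches L-position 16 → W
n=24: only reaches 23(W), 20(W), 17(W), all W → L
n=25: reaches L-position 24 → W
n=26: only reaches 25(W), 22(W), 19(W), all W → L
n=27: reaches L-position 26 → W
n=28: reaches L-position 24 → W
L entries with 0 ≤ n ≤ 28: n = 0, 2, 5, 8, 10, 13, 16, 18, 21, 24, 26; that makes 11.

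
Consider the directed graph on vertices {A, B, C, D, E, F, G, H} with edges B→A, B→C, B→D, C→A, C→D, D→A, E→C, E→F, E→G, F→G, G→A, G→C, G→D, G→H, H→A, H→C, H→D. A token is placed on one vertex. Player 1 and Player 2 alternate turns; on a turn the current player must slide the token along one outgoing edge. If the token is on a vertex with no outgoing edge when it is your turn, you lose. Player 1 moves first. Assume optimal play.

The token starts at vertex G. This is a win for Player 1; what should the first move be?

Label each position W (a win for the player to move) or L (a loss). A position with no legal move is L; any other position is W exactly when some move reaches an L, and L when every move reaches a W.
Every edge goes from a vertex to one that appears earlier in the order A, D, C, H, B, G, F, E, so processing vertices in that order labels each vertex after all of its successors.
A: no outgoing edge → L
D: can move to A, which is L ⇒ W
C: can move to A, which is L ⇒ W
H: can move to A, which is L ⇒ W
B: can move to A, which is L ⇒ W
G: can move to A, which is L ⇒ W
F: the only move is to G(W), a W ⇒ L
E: can move to F, which is L ⇒ W
From G, the L positions reachable in one move are: A.

Move to A.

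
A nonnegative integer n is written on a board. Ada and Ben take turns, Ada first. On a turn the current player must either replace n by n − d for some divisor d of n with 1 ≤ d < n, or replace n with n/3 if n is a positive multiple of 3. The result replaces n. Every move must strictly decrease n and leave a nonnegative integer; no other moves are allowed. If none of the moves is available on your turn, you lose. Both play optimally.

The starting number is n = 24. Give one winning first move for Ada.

Positions with no move are L. A position that does have a move is losing for the player to move precisely when every available move leads to a winning position for the opponent. Fill in the labels:
n=0: no move → L
n=1: no move → L
n=2: can move to 1, which is L ⇒ W
n=3: can move to 1, which is L ⇒ W
n=4: moves to 2(W), 3(W); every one is W ⇒ L
n=5: can move to 4, which is L ⇒ W
n=6: can move to 4, which is L ⇒ W
n=7: the only move is to 6(W), a W ⇒ L
n=8: can move to 4, which is L ⇒ W
n=9: moves to 3(W), 6(W), 8(W); every one is W ⇒ L
n=10: can move to 9, which is L ⇒ W
n=11: the only move is to 10(W), a W ⇒ L
n=12: can move to 4, which is L ⇒ W
n=13: the only move is to 12(W), a W ⇒ L
n=14: can move to 7, which is L ⇒ W
n=15: moves to 5(W), 10(W), 12(W), 14(W); every one is W ⇒ L
n=16: can move to 15, which is L ⇒ W
n=17: the only move is to 16(W), a W ⇒ L
n=18: can move to 9, which is L ⇒ W
n=19: the only move is to 18(W), a W ⇒ L
n=20: can move to 15, which is L ⇒ W
n=21: can move to 7, which is L ⇒ W
n=22: can move to 11, which is L ⇒ W
n=23: the only move is to 22(W), a W ⇒ L
n=24: can move to 23, which is L ⇒ W
From 24, the L positions reachable in one move are: 23.

Move to 23.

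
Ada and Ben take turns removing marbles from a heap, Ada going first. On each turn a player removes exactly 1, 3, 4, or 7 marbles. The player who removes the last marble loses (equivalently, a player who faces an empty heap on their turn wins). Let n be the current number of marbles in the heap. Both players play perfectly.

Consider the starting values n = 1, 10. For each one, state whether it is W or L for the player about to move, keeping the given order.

1: L, 10: W

Positions with no move are W. A position that does have a move is losing for the player to move precisely when every available move leads to a winning position for the opponent. Fill in the labels:
n=0: no move; the opponent has just taken the last marble and therefore loses → W
n=1: →0(W) only, which is W, so L
n=2: →1(L), so W
n=3: →2(W), 0(W) — all W, so L
n=4: →3(L), so W
n=5: →1(L), so W
n=6: →3(L), so W
n=7: →3(L), so W
n=8: →1(L), so W
n=9: →8(W), 6(W), 5(W), 2(W) — all W, so L
n=10: →9(L), so W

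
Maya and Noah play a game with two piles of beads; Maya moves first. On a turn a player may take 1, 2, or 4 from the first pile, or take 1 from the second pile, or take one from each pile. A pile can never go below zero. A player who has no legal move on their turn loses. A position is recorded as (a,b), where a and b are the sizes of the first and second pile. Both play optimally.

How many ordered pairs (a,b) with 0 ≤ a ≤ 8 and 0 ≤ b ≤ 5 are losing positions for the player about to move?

Classify positions by backward induction: terminal positions (no move available) are L. From any other position, the mover wins iff some move reaches an L.
Every move lowers a or b (never raises either), so fill the grid row by row in increasing a, and left to right within a row: each cell's successors are then already labelled.
      b=0  b=1  b=2  b=3  b=4  b=5
a=0:    L    W    L    W    L    W
a=1:    W    W    W    W    W    W
a=2:    W    L    W    L    W    L
a=3:    L    W    W    W    W    W
a=4:    W    W    W    W    W    W
a=5:    W    L    W    L    W    L
a=6:    L    W    W    W    W    W
a=7:    W    W    L    W    L    W
a=8:    W    L    W    W    W    W
Cells with no legal move (terminal, hence L): (0,0).
The remaining L cells, each justified by listing all of its moves:
(0,2): L (sole option (0,1)(W) is W)
(0,4): L (sole option (0,3)(W) is W)
(2,1): L (options (1,1)(W), (0,1)(W), (2,0)(W), (1,0)(W) are all W)
(2,3): L (options (1,3)(W), (0,3)(W), (2,2)(W), (1,2)(W) are all W)
(2,5): L (options (1,5)(W), (0,5)(W), (2,4)(W), (1,4)(W) are all W)
(3,0): L (options (2,0)(W), (1,0)(W) are all W)
(5,1): L (options (4,1)(W), (3,1)(W), (1,1)(W), (5,0)(W), (4,0)(W) are all W)
(5,3): L (options (4,3)(W), (3,3)(W), (1,3)(W), (5,2)(W), (4,2)(W) are all W)
(5,5): L (options (4,5)(W), (3,5)(W), (1,5)(W), (5,4)(W), (4,4)(W) are all W)
(6,0): L (options (5,0)(W), (4,0)(W), (2,0)(W) are all W)
(7,2): L (options (6,2)(W), (5,2)(W), (3,2)(W), (7,1)(W), (6,1)(W) are all W)
(7,4): L (options (6,4)(W), (5,4)(W), (3,4)(W), (7,3)(W), (6,3)(W) are all W)
(8,1): L (options (7,1)(W), (6,1)(W), (4,1)(W), (8,0)(W), (7,0)(W) are all W)
Every other cell has at least one move into one of the L cells above, so it is W.
L cells per row: a=0: 3, a=1: 0, a=2: 3, a=3: 1, a=4: 0, a=5: 3, a=6: 1, a=7: 2, a=8: 1; total 14.

14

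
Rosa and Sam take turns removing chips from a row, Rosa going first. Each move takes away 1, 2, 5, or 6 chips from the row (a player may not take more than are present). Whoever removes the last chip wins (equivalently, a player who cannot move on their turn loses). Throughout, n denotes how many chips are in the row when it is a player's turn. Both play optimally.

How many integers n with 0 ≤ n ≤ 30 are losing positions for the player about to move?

9

Classify positions by backward induction: terminal positions (no move available) are L. From any other position, the mover wins iff some move reaches an L.
n=0: no move → L
n=1: W (go to 0, an L position)
n=2: W (go to 0, an L position)
n=3: L (options 2(W), 1(W) are all W)
n=4: W (go to 3, an L position)
n=5: W (go to 3, an L position)
n=6: W (go to 0, an L position)
n=7: L (options 6(W), 5(W), 2(W), 1(W) are all W)
n=8: W (go to 7, an L position)
n=9: W (go to 7, an L position)
n=10: L (options 9(W), 8(W), 5(W), 4(W) are all W)
n=11: W (go to 10, an L position)
n=12: W (go to 10, an L position)
n=13: W (go to 7, an L position)
n=14: L (options 13(W), 12(W), 9(W), 8(W) are all W)
n=15: W (go to 14, an L position)
n=16: W (go to 14, an L position)
n=17: L (options 16(W), 15(W), 12(W), 11(W) are all W)
n=18: W (go to 17, an L position)
n=19: W (go to 17, an L position)
n=20: W (go to 14, an L position)
n=21: L (options 20(W), 19(W), 16(W), 15(W) are all W)
n=22: W (go to 21, an L position)
n=23: W (go to 21, an L position)
n=24: L (options 23(W), 22(W), 19(W), 18(W) are all W)
n=25: W (go to 24, an L position)
n=26: W (go to 24, an L position)
n=27: W (go to 21, an L position)
n=28: L (options 27(W), 26(W), 23(W), 22(W) are all W)
n=29: W (go to 28, an L position)
n=30: W (go to 28, an L position)
L entries with 0 ≤ n ≤ 30: n = 0, 3, 7, 10, 14, 17, 21, 24, 28; that makes 9.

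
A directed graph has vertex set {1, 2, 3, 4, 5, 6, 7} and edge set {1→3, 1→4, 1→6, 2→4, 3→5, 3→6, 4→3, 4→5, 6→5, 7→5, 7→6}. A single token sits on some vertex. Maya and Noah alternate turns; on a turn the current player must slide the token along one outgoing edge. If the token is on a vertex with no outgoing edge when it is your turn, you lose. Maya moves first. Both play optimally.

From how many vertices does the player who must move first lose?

3

Positions with no move are L. A position that does have a move is losing for the player to move precisely when every available move leads to a winning position for the opponent. Fill in the labels:
Every edge goes from a vertex to one that appears earlier in the order 5, 6, 3, 4, 1, 7, 2, so processing vertices in that order labels each vertex after all of its successors.
5: no outgoing edge → L
6: reaches L-position 5 → W
3: reaches L-position 5 → W
4: reaches L-position 5 → W
1: only reaches 4(W), 3(W), 6(W), all W → L
7: reaches L-position 5 → W
2: only reaches 4(W), which is W → L
The L vertices are 1, 2, 5; that is 3 in all.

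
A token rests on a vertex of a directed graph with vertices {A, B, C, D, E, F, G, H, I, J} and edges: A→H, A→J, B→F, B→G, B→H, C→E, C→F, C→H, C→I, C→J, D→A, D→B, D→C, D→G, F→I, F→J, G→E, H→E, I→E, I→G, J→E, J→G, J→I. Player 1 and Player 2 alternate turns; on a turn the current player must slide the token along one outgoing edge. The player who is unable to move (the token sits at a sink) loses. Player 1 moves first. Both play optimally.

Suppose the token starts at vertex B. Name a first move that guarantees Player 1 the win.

Move to F.

Build the W/L table. Terminal = L. A non-terminal position is W if it has a move to some L; otherwise it is L.
Every edge goes from a vertex to one that appears earlier in the order E, G, I, J, H, A, F, B, C, D, so processing vertices in that order labels each vertex after all of its successors.
E: no outgoing edge → L
G: reaches L-position E → W
I: reaches L-position E → W
J: reaches L-position E → W
H: reaches L-position E → W
A: only reaches H(W), J(W), all W → L
F: only reaches J(W), I(W), all W → L
B: reaches L-position F → W
C: reaches L-position F → W
D: reaches L-position A → W
From B, the L positions reachable in one move are: F.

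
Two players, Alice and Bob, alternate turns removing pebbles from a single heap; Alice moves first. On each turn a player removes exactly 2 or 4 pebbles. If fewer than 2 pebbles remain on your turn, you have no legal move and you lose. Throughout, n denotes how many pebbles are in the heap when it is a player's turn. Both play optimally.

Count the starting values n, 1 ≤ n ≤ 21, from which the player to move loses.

Work bottom-up. With no move the player to move loses. Otherwise the position is W if at least one move leads to an L position for the opponent, and L if every move leads to a W.
n=0: no move → L
n=1: no move → L
n=2: W (go to 0, an L position)
n=3: W (go to 1, an L position)
n=4: W (go to 0, an L position)
n=5: W (go to 1, an L position)
n=6: L (options 4(W), 2(W) are all W)
n=7: L (options 5(W), 3(W) are all W)
n=8: W (go to 6, an L position)
n=9: W (go to 7, an L position)
n=10: W (go to 6, an L position)
n=11: W (go to 7, an L position)
n=12: L (options 10(W), 8(W) are all W)
n=13: L (options 11(W), 9(W) are all W)
n=14: W (go to 12, an L position)
n=15: W (go to 13, an L position)
n=16: W (go to 12, an L position)
n=17: W (go to 13, an L position)
n=18: L (options 16(W), 14(W) are all W)
n=19: L (options 17(W), 15(W) are all W)
n=20: W (go to 18, an L position)
n=21: W (go to 19, an L position)
L entries with 1 ≤ n ≤ 21 (n=0 is outside the asked range and is not counted): n = 1, 6, 7, 12, 13, 18, 19; that makes 7.

7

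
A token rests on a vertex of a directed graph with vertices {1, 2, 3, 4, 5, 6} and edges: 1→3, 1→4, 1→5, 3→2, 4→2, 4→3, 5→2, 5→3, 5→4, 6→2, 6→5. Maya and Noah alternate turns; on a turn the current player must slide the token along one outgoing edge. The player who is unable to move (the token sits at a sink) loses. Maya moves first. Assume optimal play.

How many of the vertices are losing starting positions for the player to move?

Label each position W (a win for the player to move) or L (a loss). A position with no legal move is L; any other position is W exactly when some move reaches an L, and L when every move reaches a W.
Every edge goes from a vertex to one that appears earlier in the order 2, 3, 4, 5, 1, 6, so processing vertices in that order labels each vertex after all of its successors.
2: no outgoing edge → L
3: can move to 2, which is L ⇒ W
4: can move to 2, which is L ⇒ W
5: can move to 2, which is L ⇒ W
1: moves to 5(W), 4(W), 3(W); every one is W ⇒ L
6: can move to 2, which is L ⇒ W
The L vertices are 1, 2; that is 2 in all.

2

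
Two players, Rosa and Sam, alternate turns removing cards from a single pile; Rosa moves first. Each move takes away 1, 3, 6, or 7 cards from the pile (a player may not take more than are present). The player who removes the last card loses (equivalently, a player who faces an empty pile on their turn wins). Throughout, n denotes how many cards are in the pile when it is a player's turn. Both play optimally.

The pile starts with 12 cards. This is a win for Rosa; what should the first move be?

Classify positions by backward induction: terminal positions (no move available) are W. From any other position, the mover wins iff some move reaches an L.
n=0: no move; the opponent has just taken the last card and therefore loses → W
n=1: L (sole option 0(W) is W)
n=2: W (go to 1, an L position)
n=3: L (options 2(W), 0(W) are all W)
n=4: W (go to 3, an L position)
n=5: L (options 4(W), 2(W) are all W)
n=6: W (go to 5, an L position)
n=7: W (go to 1, an L position)
n=8: W (go to 5, an L position)
n=9: W (go to 3, an L position)
n=10: W (go to 3, an L position)
n=11: W (go to 5, an L position)
n=12: W (go to 5, an L position)
From 12, the L positions reachable in one move are: 5.

Remove 7, leaving 5.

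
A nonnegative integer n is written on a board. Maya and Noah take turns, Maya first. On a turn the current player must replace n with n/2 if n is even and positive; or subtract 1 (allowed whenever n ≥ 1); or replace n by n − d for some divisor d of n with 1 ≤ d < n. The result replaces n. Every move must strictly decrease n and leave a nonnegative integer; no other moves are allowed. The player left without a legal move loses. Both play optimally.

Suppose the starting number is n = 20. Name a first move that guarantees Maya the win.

Move to 15.

Positions with no move are L. A position that does have a move is losing for the player to move precisely when every available move leads to a winning position for the opponent. Fill in the labels:
n=0: no move → L
n=1: W (go to 0, an L position)
n=2: L (sole option 1(W) is W)
n=3: W (go to 2, an L position)
n=4: W (go to 2, an L position)
n=5: L (sole option 4(W) is W)
n=6: W (go to 5, an L position)
n=7: L (sole option 6(W) is W)
n=8: W (go to 7, an L position)
n=9: L (options 6(W), 8(W) are all W)
n=10: W (go to 5, an L position)
n=11: L (sole option 10(W) is W)
n=12: W (go to 9, an L position)
n=13: L (sole option 12(W) is W)
n=14: W (go to 7, an L position)
n=15: L (options 10(W), 12(W), 14(W) are all W)
n=16: W (go to 15, an L position)
n=17: L (sole option 16(W) is W)
n=18: W (go to 9, an L position)
n=19: L (sole option 18(W) is W)
n=20: W (go to 15, an L position)
From 20, the L positions reachable in one move are: 15, 19. Any move reaching one of these is winning.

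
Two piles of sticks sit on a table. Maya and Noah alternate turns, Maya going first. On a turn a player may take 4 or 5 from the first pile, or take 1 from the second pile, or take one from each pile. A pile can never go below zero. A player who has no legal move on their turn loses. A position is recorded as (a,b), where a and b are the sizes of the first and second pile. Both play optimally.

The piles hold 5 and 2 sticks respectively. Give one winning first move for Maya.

Build the W/L table. Terminal = L. A non-terminal position is W if it has a move to some L; otherwise it is L.
No move ever increases a pile, so every position that can arise here has a ≤ 5 and b ≤ 2; it is enough to label the cells with 0 ≤ a ≤ 5 and 0 ≤ b ≤ 2.
Every move lowers a or b (never raises either), so fill the grid row by row in increasing a, and left to right within a row: each cell's successors are then already labelled.
      b=0  b=1  b=2
a=0:    L    W    L
a=1:    L    W    L
a=2:    L    W    L
a=3:    L    W    L
a=4:    W    W    W
a=5:    W    L    W
Cells with no legal move (terminal, hence L): (0,0), (1,0), (2,0), (3,0).
The remaining L cells, each justified by listing all of its moves:
(0,2): only reaches (0,1)(W), which is W → L
(1,2): only reaches (1,1)(W), (0,1)(W), all W → L
(2,2): only reaches (2,1)(W), (1,1)(W), all W → L
(3,2): only reaches (3,1)(W), (2,1)(W), all W → L
(5,1): only reaches (1,1)(W), (0,1)(W), (5,0)(W), (4,0)(W), all W → L
Every other cell has at least one move into one of the L cells above, so it is W.
From (5,2), the L positions reachable in one move are: (1,2), (0,2), (5,1). Any move reaching one of these is winning.

Move to (1,2).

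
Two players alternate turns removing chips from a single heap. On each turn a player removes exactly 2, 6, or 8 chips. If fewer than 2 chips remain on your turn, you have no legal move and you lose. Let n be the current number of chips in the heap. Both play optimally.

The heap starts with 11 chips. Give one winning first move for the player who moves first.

Remove 6, leaving 5.

Build the W/L table. Terminal = L. A non-terminal position is W if it has a move to some L; otherwise it is L.
n=0: no move → L
n=1: no move → L
n=2: W (go to 0, an L position)
n=3: W (go to 1, an L position)
n=4: L (sole option 2(W) is W)
n=5: L (sole option 3(W) is W)
n=6: W (go to 4, an L position)
n=7: W (go to 5, an L position)
n=8: W (go to 0, an L position)
n=9: W (go to 1, an L position)
n=10: W (go to 4, an L position)
n=11: W (go to 5, an L position)
From 11, the L positions reachable in one move are: 5.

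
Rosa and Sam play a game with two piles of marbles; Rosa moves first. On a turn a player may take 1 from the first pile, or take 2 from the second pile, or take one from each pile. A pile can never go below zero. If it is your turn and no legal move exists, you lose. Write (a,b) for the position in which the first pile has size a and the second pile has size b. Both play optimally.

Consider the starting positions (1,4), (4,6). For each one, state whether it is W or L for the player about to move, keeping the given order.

(1,4): W, (4,6): L

Compute win/loss labels from the base case upward. A position with no move is L. Any other position is W if it can reach an L in one move, else L.
No move ever increases a pile, so every position that can arise here has a ≤ 4 and b ≤ 6; it is enough to label the cells with 0 ≤ a ≤ 4 and 0 ≤ b ≤ 6.
Every move lowers a or b (never raises either), so fill the grid row by row in increasing a, and left to right within a row: each cell's successors are then already labelled.
      b=0  b=1  b=2  b=3  b=4  b=5  b=6
a=0:    L    L    W    W    L    L    W
a=1:    W    W    W    L    W    W    W
a=2:    L    L    W    W    W    L    L
a=3:    W    W    W    L    L    W    W
a=4:    L    L    W    W    W    W    L
Cells with no legal move (terminal, hence L): (0,0), (0,1).
The remaining L cells, each justified by listing all of its moves:
(0,4): the only move is to (0,2)(W), a W ⇒ L
(0,5): the only move is to (0,3)(W), a W ⇒ L
(1,3): moves to (0,3)(W), (1,1)(W), (0,2)(W); every one is W ⇒ L
(2,0): the only move is to (1,0)(W), a W ⇒ L
(2,1): moves to (1,1)(W), (1,0)(W); every one is W ⇒ L
(2,5): moves to (1,5)(W), (2,3)(W), (1,4)(W); every one is W ⇒ L
(2,6): moves to (1,6)(W), (2,4)(W), (1,5)(W); every one is W ⇒ L
(3,3): moves to (2,3)(W), (3,1)(W), (2,2)(W); every one is W ⇒ L
(3,4): moves to (2,4)(W), (3,2)(W), (2,3)(W); every one is W ⇒ L
(4,0): the only move is to (3,0)(W), a W ⇒ L
(4,1): moves to (3,1)(W), (3,0)(W); every one is W ⇒ L
(4,6): moves to (3,6)(W), (4,4)(W), (3,5)(W); every one is W ⇒ L
Every other cell has at least one move into one of the L cells above, so it is W.
(1,4): the move to (0,4) reaches an L cell, so W
(4,6): one of the L cells justified above, so L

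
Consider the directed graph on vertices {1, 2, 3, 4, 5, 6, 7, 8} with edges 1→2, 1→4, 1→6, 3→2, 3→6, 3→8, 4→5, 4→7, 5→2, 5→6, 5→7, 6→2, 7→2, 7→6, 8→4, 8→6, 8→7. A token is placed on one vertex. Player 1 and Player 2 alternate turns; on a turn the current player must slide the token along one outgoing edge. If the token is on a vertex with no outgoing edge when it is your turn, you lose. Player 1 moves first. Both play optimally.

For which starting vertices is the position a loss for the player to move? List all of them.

Use the standard recursion: the mover loses at a terminal position; elsewhere, the mover wins exactly when some move hands the opponent an L position.
Every edge goes from a vertex to one that appears earlier in the order 2, 6, 7, 5, 4, 1, 8, 3, so processing vertices in that order labels each vertex after all of its successors.
2: no outgoing edge → L
6: →2(L), so W
7: →2(L), so W
5: →2(L), so W
4: →5(W), 7(W) — all W, so L
1: →4(L), so W
8: →4(L), so W
3: →2(L), so W
Reading off the rows marked L gives the requested list; there are 2 such vertices.

2, 4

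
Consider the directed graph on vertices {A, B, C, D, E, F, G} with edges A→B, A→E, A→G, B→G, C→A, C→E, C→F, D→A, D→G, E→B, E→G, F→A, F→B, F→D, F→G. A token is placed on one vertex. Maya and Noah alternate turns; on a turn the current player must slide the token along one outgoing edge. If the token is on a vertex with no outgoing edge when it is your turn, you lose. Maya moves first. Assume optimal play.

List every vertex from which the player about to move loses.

C, G

Work bottom-up. With no move the player to move loses. Otherwise the position is W if at least one move leads to an L position for the opponent, and L if every move leads to a W.
Every edge goes from a vertex to one that appears earlier in the order G, B, E, A, D, F, C, so processing vertices in that order labels each vertex after all of its successors.
G: no outgoing edge → L
B: W (go to G, an L position)
E: W (go to G, an L position)
A: W (go to G, an L position)
D: W (go to G, an L position)
F: W (go to G, an L position)
C: L (options F(W), A(W), E(W) are all W)
The losing starting vertices are exactly the entries labelled L in this table (2 of them).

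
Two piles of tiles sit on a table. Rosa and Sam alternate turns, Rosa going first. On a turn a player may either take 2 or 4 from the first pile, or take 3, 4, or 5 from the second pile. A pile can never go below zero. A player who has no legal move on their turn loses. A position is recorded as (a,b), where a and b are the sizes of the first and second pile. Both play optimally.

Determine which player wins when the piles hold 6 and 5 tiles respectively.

Positions with no move are L. A position that does have a move is losing for the player to move precisely when every available move leads to a winning position for the opponent. Fill in the labels:
No move ever increases a pile, so every position that can arise here has a ≤ 6 and b ≤ 5; it is enough to label the cells with 0 ≤ a ≤ 6 and 0 ≤ b ≤ 5.
Every move lowers a or b (never raises either), so fill the grid row by row in increasing a, and left to right within a row: each cell's successors are then already labelled.
      b=0  b=1  b=2  b=3  b=4  b=5
a=0:    L    L    L    W    W    W
a=1:    L    L    L    W    W    W
a=2:    W    W    W    L    L    L
a=3:    W    W    W    L    L    L
a=4:    W    W    W    W    W    W
a=5:    W    W    W    W    W    W
a=6:    L    L    L    W    W    W
Cells with no legal move (terminal, hence L): (0,0), (0,1), (0,2), (1,0), (1,1), (1,2).
The remaining L cells, each justified by listing all of its moves:
(2,3): →(0,3)(W), (2,0)(W) — all W, so L
(2,4): →(0,4)(W), (2,1)(W), (2,0)(W) — all W, so L
(2,5): →(0,5)(W), (2,2)(W), (2,1)(W), (2,0)(W) — all W, so L
(3,3): →(1,3)(W), (3,0)(W) — all W, so L
(3,4): →(1,4)(W), (3,1)(W), (3,0)(W) — all W, so L
(3,5): →(1,5)(W), (3,2)(W), (3,1)(W), (3,0)(W) — all W, so L
(6,0): →(4,0)(W), (2,0)(W) — all W, so L
(6,1): →(4,1)(W), (2,1)(W) — all W, so L
(6,2): →(4,2)(W), (2,2)(W) — all W, so L
Every other cell has at least one move into one of the L cells above, so it is W.
The starting position (6,5) is W: Rosa should move to (2,5), handing over an L position.

Rosa wins.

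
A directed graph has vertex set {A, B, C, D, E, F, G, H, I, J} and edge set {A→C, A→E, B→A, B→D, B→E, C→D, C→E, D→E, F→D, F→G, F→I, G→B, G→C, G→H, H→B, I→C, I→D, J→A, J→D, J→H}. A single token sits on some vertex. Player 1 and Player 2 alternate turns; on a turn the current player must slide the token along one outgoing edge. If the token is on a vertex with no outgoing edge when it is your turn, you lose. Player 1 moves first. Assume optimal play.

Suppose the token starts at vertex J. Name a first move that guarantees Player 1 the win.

Move to H.

Positions with no move are L. A position that does have a move is losing for the player to move precisely when every available move leads to a winning position for the opponent. Fill in the labels:
Every edge goes from a vertex to one that appears earlier in the order E, D, C, I, A, B, H, G, F, J, so processing vertices in that order labels each vertex after all of its successors.
E: no outgoing edge → L
D: reaches L-position E → W
C: reaches L-position E → W
I: only reaches C(W), D(W), all W → L
A: reaches L-position E → W
B: reaches L-position E → W
H: only reaches B(W), which is W → L
G: reaches L-position H → W
F: reaches L-position I → W
J: reaches L-position H → W
From J, the L positions reachable in one move are: H.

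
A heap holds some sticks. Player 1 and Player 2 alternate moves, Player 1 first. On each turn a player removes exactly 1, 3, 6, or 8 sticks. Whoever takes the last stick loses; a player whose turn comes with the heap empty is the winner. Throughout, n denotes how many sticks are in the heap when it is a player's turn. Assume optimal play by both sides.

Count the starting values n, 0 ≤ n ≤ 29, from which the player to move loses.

Compute win/loss labels from the base case upward. A position with no move is W. Any other position is W if it can reach an L in one move, else L.
n=0: no move; the opponent has just taken the last stick and therefore loses → W
n=1: →0(W) only, which is W, so L
n=2: →1(L), so W
n=3: →2(W), 0(W) — all W, so L
n=4: →3(L), so W
n=5: →4(W), 2(W) — all W, so L
n=6: →5(L), so W
n=7: →1(L), so W
n=8: →5(L), so W
n=9: →3(L), so W
n=10: →9(W), 7(W), 4(W), 2(W) — all W, so L
n=11: →10(L), so W
n=12: →11(W), 9(W), 6(W), 4(W) — all W, so L
n=13: →12(L), so W
n=14: →13(W), 11(W), 8(W), 6(W) — all W, so L
n=15: →14(L), so W
n=16: →10(L), so W
n=17: →14(L), so W
n=18: →12(L), so W
n=19: →18(W), 16(W), 13(W), 11(W) — all W, so L
n=20: →19(L), so W
n=21: →20(W), 18(W), 15(W), 13(W) — all W, so L
n=22: →21(L), so W
n=23: →22(W), 20(W), 17(W), 15(W) — all W, so L
n=24: →23(L), so W
n=25: →19(L), so W
n=26: →23(L), so W
n=27: →21(L), so W
n=28: →27(W), 25(W), 22(W), 20(W) — all W, so L
n=29: →28(L), so W
L entries with 0 ≤ n ≤ 29: n = 1, 3, 5, 10, 12, 14, 19, 21, 23, 28; that makes 10.

10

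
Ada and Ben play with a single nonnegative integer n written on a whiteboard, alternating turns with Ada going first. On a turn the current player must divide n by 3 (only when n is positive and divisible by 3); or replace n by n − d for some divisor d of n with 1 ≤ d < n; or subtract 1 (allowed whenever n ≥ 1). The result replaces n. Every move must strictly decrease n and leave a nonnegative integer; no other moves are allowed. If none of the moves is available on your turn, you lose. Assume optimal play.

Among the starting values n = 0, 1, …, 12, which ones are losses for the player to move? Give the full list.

0, 2, 5, 7, 9, 11

Build the W/L table. Terminal = L. A non-terminal position is W if it has a move to some L; otherwise it is L.
n=0: no move → L
n=1: W (go to 0, an L position)
n=2: L (sole option 1(W) is W)
n=3: W (go to 2, an L position)
n=4: W (go to 2, an L position)
n=5: L (sole option 4(W) is W)
n=6: W (go to 2, an L position)
n=7: L (sole option 6(W) is W)
n=8: W (go to 7, an L position)
n=9: L (options 3(W), 6(W), 8(W) are all W)
n=10: W (go to 5, an L position)
n=11: L (sole option 10(W) is W)
n=12: W (go to 9, an L position)
Reading off the rows marked L gives the requested list; there are 6 such values of n.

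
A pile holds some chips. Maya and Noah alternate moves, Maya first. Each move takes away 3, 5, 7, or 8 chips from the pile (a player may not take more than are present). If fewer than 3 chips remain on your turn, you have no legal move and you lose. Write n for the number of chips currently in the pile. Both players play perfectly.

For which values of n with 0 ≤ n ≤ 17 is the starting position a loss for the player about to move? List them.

Positions with no move are L. A position that does have a move is losing for the player to move precisely when every available move leads to a winning position for the opponent. Fill in the labels:
n=0: no move → L
n=1: no move → L
n=2: no move → L
n=3: →0(L), so W
n=4: →1(L), so W
n=5: →2(L), so W
n=6: →1(L), so W
n=7: →2(L), so W
n=8: →1(L), so W
n=9: →2(L), so W
n=10: →2(L), so W
n=11: →8(W), 6(W), 4(W), 3(W) — all W, so L
n=12: →9(W), 7(W), 5(W), 4(W) — all W, so L
n=13: →10(W), 8(W), 6(W), 5(W) — all W, so L
n=14: →11(L), so W
n=15: →12(L), so W
n=16: →13(L), so W
n=17: →12(L), so W
The losing starting values of n are exactly the entries labelled L in this table (6 of them).

0, 1, 2, 11, 12, 13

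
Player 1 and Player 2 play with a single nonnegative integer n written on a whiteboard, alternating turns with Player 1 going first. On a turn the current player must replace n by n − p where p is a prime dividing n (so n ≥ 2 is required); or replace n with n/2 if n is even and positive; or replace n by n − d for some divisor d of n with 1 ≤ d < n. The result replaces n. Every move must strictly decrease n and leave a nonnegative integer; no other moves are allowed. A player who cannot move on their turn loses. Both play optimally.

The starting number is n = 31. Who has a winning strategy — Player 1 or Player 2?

Compute win/loss labels from the base case upward. A position with no move is L. Any other position is W if it can reach an L in one move, else L.
n=0: no move → L
n=1: no move → L
n=2: reaches L-position 0 → W
n=3: reaches L-position 0 → W
n=4: only reaches 2(W), 3(W), all W → L
n=5: reaches L-position 0 → W
n=6: reaches L-position 4 → W
n=7: reaches L-position 0 → W
n=8: reaches L-position 4 → W
n=9: only reaches 6(W), 8(W), all W → L
n=10: reaches L-position 9 → W
n=11: reaches L-position 0 → W
n=12: reaches L-position 9 → W
n=13: reaches L-position 0 → W
n=14: only reaches 7(W), 12(W), 13(W), all W → L
n=15: reaches L-position 14 → W
n=16: reaches L-position 14 → W
n=17: reaches L-position 0 → W
n=18: reaches L-position 9 → W
n=19: reaches L-position 0 → W
n=20: only reaches 10(W), 15(W), 16(W), 18(W), 19(W), all W → L
n=21: reaches L-position 14 → W
n=22: reaches L-position 20 → W
n=23: reaches L-position 0 → W
n=24: reaches L-position 20 → W
n=25: reaches L-position 20 → W
n=26: only reaches 13(W), 24(W), 25(W), all W → L
n=27: reaches L-position 26 → W
n=28: reaches L-position 14 → W
n=29: reaches L-position 0 → W
n=30: reaches L-position 20 → W
n=31: reaches L-position 0 → W
From 31 Player 1 can move to 0, reaching an L position.

Player 1 wins.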